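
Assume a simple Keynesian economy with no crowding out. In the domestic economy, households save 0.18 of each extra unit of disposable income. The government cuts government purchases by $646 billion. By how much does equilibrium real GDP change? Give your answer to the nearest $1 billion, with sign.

−$3,589 billion

MPC = 1 − MPS = 1 − 0.18 = 0.82.
Expenditure multiplier = 1/(1 − MPC) = 1/(1 − 0.82) = 1/0.18 ≈ 5.556.
ΔY = k × ΔG = (−$646 billion) / 0.18 ≈ −$3,589 billion.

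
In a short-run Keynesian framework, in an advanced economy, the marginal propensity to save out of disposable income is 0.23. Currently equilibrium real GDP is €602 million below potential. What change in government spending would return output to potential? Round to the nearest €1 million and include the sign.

MPC = 1 − MPS = 1 − 0.23 = 0.77.
Spending multiplier = 1/(1 − MPC) = 1/(1 − 0.77) = 1/0.23 ≈ 4.348.
Need ΔY = +€602 million, so ΔG = ΔY/k = (+€602 million) × 0.23 ≈ +€138 million.
The government should increase government spending by €138 million.

+€138 million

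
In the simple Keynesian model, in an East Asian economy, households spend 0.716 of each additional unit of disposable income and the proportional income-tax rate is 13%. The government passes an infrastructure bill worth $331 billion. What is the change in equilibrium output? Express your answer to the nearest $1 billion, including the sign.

Expenditure multiplier = 1/(1 − c(1−t)) = 1/(1 − 0.716×0.87) = 1/0.37708 ≈ 2.652.
ΔY = k × ΔG = (+$331 billion) / 0.37708 ≈ +$878 billion.

+$878 billion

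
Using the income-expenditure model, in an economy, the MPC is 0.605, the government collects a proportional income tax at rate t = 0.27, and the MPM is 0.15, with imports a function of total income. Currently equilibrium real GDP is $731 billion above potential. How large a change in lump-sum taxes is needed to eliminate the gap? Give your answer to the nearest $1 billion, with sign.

Spending multiplier = 1/(1 − c(1−t) + m) = 1/(1 − 0.605×0.73 + 0.15) = 1/0.70835 ≈ 1.412.
Tax multiplier = −c·k = −0.605/0.70835 ≈ −0.854. Need ΔY = −$731 billion, so ΔT = ΔY/(−c·k) = −(−$731 billion) × 0.70835 / 0.605 ≈ +$856 billion.
The government should raise lump-sum taxes by $856 billion.

+$856 billion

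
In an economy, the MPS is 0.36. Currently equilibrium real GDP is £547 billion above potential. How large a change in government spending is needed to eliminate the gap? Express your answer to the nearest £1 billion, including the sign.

−£197 billion

MPC = 1 − MPS = 1 − 0.36 = 0.64.
Spending multiplier = 1/(1 − MPC) = 1/(1 − 0.64) = 1/0.36 ≈ 2.778.
Need ΔY = −£547 billion, so ΔG = ΔY/k = (−£547 billion) × 0.36 ≈ −£197 billion.
The government should cut government spending by £197 billion.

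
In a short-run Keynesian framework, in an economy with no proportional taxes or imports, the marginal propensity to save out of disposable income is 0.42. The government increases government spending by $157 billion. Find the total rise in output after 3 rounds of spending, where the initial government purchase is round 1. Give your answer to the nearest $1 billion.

MPC = 1 − MPS = 1 − 0.42 = 0.58.
Round 1 adds ΔG = $157 billion; each later round is MPC = 0.58 times the previous.
After 3 rounds: 157 + 91.06 + 52.8148 = ΔG·(1 − c^3)/(1 − c) = 157 × (1 − 0.195112)/0.42 ≈ $301 billion.

$301 billion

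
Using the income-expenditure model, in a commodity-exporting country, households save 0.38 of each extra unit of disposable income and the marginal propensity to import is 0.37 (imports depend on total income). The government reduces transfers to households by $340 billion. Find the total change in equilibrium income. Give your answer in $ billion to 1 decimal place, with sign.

−$281.1 billion

MPC = 1 − MPS = 1 − 0.38 = 0.62.
The transfer change shifts disposable income by −$340 billion, so first-round consumption changes by c·ΔTR = 0.62 × (−$340 billion) = −$210.8 billion.
Expenditure multiplier = 1/(1 − c + m) = 1/(1 − 0.62 + 0.37) = 1/0.75 ≈ 1.333.
The transfer multiplier is c × k ≈ 0.827, so ΔY = k × (c·ΔTR) = (−$210.8 billion) / 0.75 ≈ −$281.1 billion.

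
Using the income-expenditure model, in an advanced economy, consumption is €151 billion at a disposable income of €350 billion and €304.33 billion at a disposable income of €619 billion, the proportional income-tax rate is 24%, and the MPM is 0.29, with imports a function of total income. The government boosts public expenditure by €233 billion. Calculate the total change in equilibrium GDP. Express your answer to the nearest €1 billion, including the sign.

MPC = ΔC/ΔYd = (304.33 − 151)/(619 − 350) = 153.33/269 = 0.57.
Expenditure multiplier = 1/(1 − c(1−t) + m) = 1/(1 − 0.57×0.76 + 0.29) = 1/0.8568 ≈ 1.167.
ΔY = k × ΔG = (+€233 billion) / 0.8568 ≈ +€272 billion.

+€272 billion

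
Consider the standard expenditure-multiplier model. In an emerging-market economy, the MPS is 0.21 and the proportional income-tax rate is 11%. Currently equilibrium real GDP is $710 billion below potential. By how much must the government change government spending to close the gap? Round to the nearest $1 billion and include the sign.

+$211 billion

MPC = 1 − MPS = 1 − 0.21 = 0.79.
Spending multiplier = 1/(1 − c(1−t)) = 1/(1 − 0.79×0.89) = 1/0.2969 ≈ 3.368.
Need ΔY = +$710 billion, so ΔG = ΔY/k = (+$710 billion) × 0.2969 ≈ +$211 billion.
The government should increase government spending by $211 billion.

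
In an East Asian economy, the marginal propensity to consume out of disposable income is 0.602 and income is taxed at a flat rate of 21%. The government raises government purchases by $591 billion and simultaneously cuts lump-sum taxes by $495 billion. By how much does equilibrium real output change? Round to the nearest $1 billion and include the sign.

+$1,695 billion

Expenditure multiplier = 1/(1 − c(1−t)) = 1/(1 − 0.602×0.79) = 1/0.52442 ≈ 1.907.
ΔG contributes k·ΔG = (+$591 billion) / 0.52442 ≈ +$1,127 billion.
ΔT of −$495 billion changes first-round spending by −c·ΔT = +$297.99 billion, contributing k·(−c·ΔT) = (+$297.99 billion) / 0.52442 ≈ +$568.2 billion.
Net ΔY = k(ΔG − c·ΔT) = (+$888.99 billion) / 0.52442 ≈ +$1,695 billion.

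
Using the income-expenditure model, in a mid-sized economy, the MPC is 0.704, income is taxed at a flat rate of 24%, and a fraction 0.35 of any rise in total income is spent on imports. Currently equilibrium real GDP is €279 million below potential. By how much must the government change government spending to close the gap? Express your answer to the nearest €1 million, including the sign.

Spending multiplier = 1/(1 − c(1−t) + m) = 1/(1 − 0.704×0.76 + 0.35) = 1/0.81496 ≈ 1.227.
Need ΔY = +€279 million, so ΔG = ΔY/k = (+€279 million) × 0.81496 ≈ +€227 million.
The government should increase government spending by €227 million.

+€227 million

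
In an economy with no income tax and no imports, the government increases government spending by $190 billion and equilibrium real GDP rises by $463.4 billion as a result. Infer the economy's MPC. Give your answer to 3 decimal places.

Implied spending multiplier k = ΔY/ΔG = 463.4/190 ≈ 2.4389.
Since k = 1/(1 − MPC), MPC = 1 − 1/k = 1 − ΔG/ΔY = 1 − 190/463.4 ≈ 0.590.

0.590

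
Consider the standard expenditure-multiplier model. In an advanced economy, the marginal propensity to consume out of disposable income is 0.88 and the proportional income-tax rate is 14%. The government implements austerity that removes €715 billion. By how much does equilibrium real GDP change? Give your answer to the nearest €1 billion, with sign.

−€2,940 billion

Expenditure multiplier = 1/(1 − c(1−t)) = 1/(1 − 0.88×0.86) = 1/0.2432 ≈ 4.112.
ΔY = k × ΔG = (−€715 billion) / 0.2432 ≈ −€2,940 billion.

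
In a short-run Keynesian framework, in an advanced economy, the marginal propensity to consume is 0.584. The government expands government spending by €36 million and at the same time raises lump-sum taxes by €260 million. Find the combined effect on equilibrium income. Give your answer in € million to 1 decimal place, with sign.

Expenditure multiplier = 1/(1 − MPC) = 1/(1 − 0.584) = 1/0.416 ≈ 2.404.
ΔG contributes k·ΔG = (+€36 million) / 0.416 ≈ +€86.5 million.
ΔT of +€260 million changes first-round spending by −c·ΔT = −€151.84 million, contributing k·(−c·ΔT) = (−€151.84 million) / 0.416 = −€365 million.
Net ΔY = k(ΔG − c·ΔT) = (−€115.84 million) / 0.416 ≈ −€278.5 million.

−€278.5 million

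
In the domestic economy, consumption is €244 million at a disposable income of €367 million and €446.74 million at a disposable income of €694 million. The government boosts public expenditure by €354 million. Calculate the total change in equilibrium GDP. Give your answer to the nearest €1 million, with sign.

+€932 million

MPC = ΔC/ΔYd = (446.74 − 244)/(694 − 367) = 202.74/327 = 0.62.
Spending multiplier = 1/(1 − MPC) = 1/(1 − 0.62) = 1/0.38 ≈ 2.632.
ΔY = k × ΔG = (+€354 million) / 0.38 ≈ +€932 million.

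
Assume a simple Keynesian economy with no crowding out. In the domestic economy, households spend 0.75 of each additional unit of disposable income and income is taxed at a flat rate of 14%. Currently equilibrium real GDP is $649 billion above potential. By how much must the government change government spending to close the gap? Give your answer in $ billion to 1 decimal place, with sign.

−$230.4 billion

Spending multiplier = 1/(1 − c(1−t)) = 1/(1 − 0.75×0.86) = 1/0.355 ≈ 2.817.
Need ΔY = −$649 billion, so ΔG = ΔY/k = (−$649 billion) × 0.355 ≈ −$230.4 billion.
The government should cut government spending by $230.4 billion.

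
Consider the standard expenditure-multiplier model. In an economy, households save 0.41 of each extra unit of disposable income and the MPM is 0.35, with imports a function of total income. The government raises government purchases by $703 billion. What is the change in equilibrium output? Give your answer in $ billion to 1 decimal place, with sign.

+$925.0 billion

MPC = 1 − MPS = 1 − 0.41 = 0.59.
Spending multiplier = 1/(1 − c + m) = 1/(1 − 0.59 + 0.35) = 1/0.76 ≈ 1.316.
ΔY = k × ΔG = (+$703 billion) / 0.76 = +$925 billion.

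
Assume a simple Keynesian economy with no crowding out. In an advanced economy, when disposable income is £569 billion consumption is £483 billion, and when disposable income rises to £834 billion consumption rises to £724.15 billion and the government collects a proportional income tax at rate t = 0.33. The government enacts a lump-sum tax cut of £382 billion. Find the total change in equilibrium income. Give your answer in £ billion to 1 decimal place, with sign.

MPC = ΔC/ΔYd = (724.15 − 483)/(834 − 569) = 241.15/265 = 0.91.
A lump-sum tax change of −£382 billion shifts disposable income by +£382 billion; first-round consumption changes by −c × ΔT = −0.91 × (−£382 billion) = +£347.62 billion.
Expenditure multiplier = 1/(1 − c(1−t)) = 1/(1 − 0.91×0.67) = 1/0.3903 ≈ 2.562.
The tax multiplier is −c × k ≈ −2.332, so ΔY = k × (−c·ΔT) = (+£347.62 billion) / 0.3903 ≈ +£890.6 billion.

+£890.6 billion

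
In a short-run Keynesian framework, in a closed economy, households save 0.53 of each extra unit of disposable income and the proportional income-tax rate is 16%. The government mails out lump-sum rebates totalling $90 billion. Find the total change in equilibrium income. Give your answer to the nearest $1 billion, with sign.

+$70 billion

MPC = 1 − MPS = 1 − 0.53 = 0.47.
A lump-sum tax change of −$90 billion shifts disposable income by +$90 billion; first-round consumption changes by −c × ΔT = −0.47 × (−$90 billion) = +$42.3 billion.
Expenditure multiplier = 1/(1 − c(1−t)) = 1/(1 − 0.47×0.84) = 1/0.6052 ≈ 1.652.
The tax multiplier is −c × k ≈ −0.777, so ΔY = k × (−c·ΔT) = (+$42.3 billion) / 0.6052 ≈ +$70 billion.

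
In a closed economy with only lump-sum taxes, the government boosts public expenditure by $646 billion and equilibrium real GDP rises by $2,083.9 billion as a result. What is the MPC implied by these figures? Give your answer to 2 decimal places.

0.69

Implied spending multiplier k = ΔY/ΔG = 2,083.9/646 ≈ 3.2259.
Since k = 1/(1 − MPC), MPC = 1 − 1/k = 1 − ΔG/ΔY = 1 − 646/2,083.9 ≈ 0.69.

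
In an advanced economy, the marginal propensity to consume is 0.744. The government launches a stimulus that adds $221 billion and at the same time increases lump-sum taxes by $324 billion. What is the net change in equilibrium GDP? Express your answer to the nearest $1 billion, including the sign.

−$78 billion

Expenditure multiplier = 1/(1 − MPC) = 1/(1 − 0.744) = 1/0.256 ≈ 3.906.
ΔG contributes k·ΔG = (+$221 billion) / 0.256 ≈ +$863.3 billion.
ΔT of +$324 billion changes first-round spending by −c·ΔT = −$241.056 billion, contributing k·(−c·ΔT) = (−$241.056 billion) / 0.256 ≈ −$941.6 billion.
Net ΔY = k(ΔG − c·ΔT) = (−$20.056 billion) / 0.256 ≈ −$78 billion.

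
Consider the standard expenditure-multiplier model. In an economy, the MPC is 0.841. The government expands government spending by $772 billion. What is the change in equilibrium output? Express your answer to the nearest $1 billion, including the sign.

Expenditure multiplier = 1/(1 − MPC) = 1/(1 − 0.841) = 1/0.159 ≈ 6.289.
ΔY = k × ΔG = (+$772 billion) / 0.159 ≈ +$4,855 billion.

+$4,855 billion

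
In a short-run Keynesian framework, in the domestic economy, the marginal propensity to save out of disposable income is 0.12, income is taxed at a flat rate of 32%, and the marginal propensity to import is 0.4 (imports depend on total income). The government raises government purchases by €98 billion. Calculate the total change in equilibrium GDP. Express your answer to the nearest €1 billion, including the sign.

MPC = 1 − MPS = 1 − 0.12 = 0.88.
Government-spending multiplier = 1/(1 − c(1−t) + m) = 1/(1 − 0.88×0.68 + 0.4) = 1/0.8016 ≈ 1.248.
ΔY = k × ΔG = (+€98 billion) / 0.8016 ≈ +€122 billion.

+€122 billion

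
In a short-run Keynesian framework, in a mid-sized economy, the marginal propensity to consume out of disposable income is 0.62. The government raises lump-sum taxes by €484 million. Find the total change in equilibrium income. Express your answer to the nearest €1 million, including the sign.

A lump-sum tax change of +€484 million shifts disposable income by −€484 million; first-round consumption changes by −c × ΔT = −0.62 × (+€484 million) = −€300.08 million.
Expenditure multiplier = 1/(1 − MPC) = 1/(1 − 0.62) = 1/0.38 ≈ 2.632.
The tax multiplier is −c × k ≈ −1.632, so ΔY = k × (−c·ΔT) = (−€300.08 million) / 0.38 ≈ −€790 million.

−€790 million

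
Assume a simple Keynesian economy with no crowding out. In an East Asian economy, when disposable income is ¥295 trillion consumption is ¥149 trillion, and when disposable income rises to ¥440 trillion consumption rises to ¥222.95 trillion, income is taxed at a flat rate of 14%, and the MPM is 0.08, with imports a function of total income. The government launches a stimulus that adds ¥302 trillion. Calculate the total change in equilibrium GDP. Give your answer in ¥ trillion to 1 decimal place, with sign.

+¥470.8 trillion

MPC = ΔC/ΔYd = (222.95 − 149)/(440 − 295) = 73.95/145 = 0.51.
Expenditure multiplier = 1/(1 − c(1−t) + m) = 1/(1 − 0.51×0.86 + 0.08) = 1/0.6414 ≈ 1.559.
ΔY = k × ΔG = (+¥302 trillion) / 0.6414 ≈ +¥470.8 trillion.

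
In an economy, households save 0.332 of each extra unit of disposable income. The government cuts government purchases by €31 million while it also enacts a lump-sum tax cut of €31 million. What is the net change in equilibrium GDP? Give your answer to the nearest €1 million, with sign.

−€31 million

MPC = 1 − MPS = 1 − 0.332 = 0.668.
Expenditure multiplier = 1/(1 − MPC) = 1/(1 − 0.668) = 1/0.332 ≈ 3.012.
ΔG contributes k·ΔG = (−€31 million) / 0.332 ≈ −€93.4 million.
ΔT of −€31 million changes first-round spending by −c·ΔT = +€20.708 million, contributing k·(−c·ΔT) = (+€20.708 million) / 0.332 ≈ +€62.4 million.
With ΔG = ΔT and no other leakages, the balanced-budget multiplier is 1, so ΔY = ΔG = −€31 million.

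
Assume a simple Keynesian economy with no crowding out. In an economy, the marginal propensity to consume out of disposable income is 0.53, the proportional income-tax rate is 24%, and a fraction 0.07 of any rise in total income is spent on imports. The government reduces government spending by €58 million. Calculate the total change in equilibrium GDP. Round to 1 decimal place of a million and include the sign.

Spending multiplier = 1/(1 − c(1−t) + m) = 1/(1 − 0.53×0.76 + 0.07) = 1/0.6672 ≈ 1.499.
ΔY = k × ΔG = (−€58 million) / 0.6672 ≈ −€86.9 million.

−€86.9 million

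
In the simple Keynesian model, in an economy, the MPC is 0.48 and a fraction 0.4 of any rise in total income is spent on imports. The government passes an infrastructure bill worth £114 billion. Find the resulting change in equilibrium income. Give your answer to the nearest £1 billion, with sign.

+£124 billion

Expenditure multiplier = 1/(1 − c + m) = 1/(1 − 0.48 + 0.4) = 1/0.92 ≈ 1.087.
ΔY = k × ΔG = (+£114 billion) / 0.92 ≈ +£124 billion.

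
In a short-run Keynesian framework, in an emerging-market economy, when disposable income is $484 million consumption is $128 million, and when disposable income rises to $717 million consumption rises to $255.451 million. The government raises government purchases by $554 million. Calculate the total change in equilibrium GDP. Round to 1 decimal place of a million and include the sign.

+$1,223.0 million

MPC = ΔC/ΔYd = (255.451 − 128)/(717 − 484) = 127.451/233 = 0.547.
Expenditure multiplier = 1/(1 − MPC) = 1/(1 − 0.547) = 1/0.453 ≈ 2.208.
ΔY = k × ΔG = (+$554 million) / 0.453 ≈ +$1,223 million.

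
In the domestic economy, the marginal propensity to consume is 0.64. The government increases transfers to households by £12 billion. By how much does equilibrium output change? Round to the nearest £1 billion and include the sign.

+£21 billion

The transfer change shifts disposable income by +£12 billion, so first-round consumption changes by c·ΔTR = 0.64 × (+£12 billion) = +£7.68 billion.
Expenditure multiplier = 1/(1 − MPC) = 1/(1 − 0.64) = 1/0.36 ≈ 2.778.
The transfer multiplier is c × k ≈ 1.778, so ΔY = k × (c·ΔTR) = (+£7.68 billion) / 0.36 ≈ +£21 billion.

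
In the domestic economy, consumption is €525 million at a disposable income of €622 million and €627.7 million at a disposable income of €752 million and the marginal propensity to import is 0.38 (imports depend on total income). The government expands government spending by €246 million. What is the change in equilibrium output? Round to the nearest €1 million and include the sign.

+€417 million

MPC = ΔC/ΔYd = (627.7 − 525)/(752 − 622) = 102.7/130 = 0.79.
Government-spending multiplier = 1/(1 − c + m) = 1/(1 − 0.79 + 0.38) = 1/0.59 ≈ 1.695.
ΔY = k × ΔG = (+€246 million) / 0.59 ≈ +€417 million.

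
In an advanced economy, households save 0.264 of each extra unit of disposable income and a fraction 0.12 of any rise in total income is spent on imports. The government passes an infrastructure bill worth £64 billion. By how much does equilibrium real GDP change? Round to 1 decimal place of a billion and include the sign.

+£166.7 billion

MPC = 1 − MPS = 1 − 0.264 = 0.736.
Spending multiplier = 1/(1 − c + m) = 1/(1 − 0.736 + 0.12) = 1/0.384 ≈ 2.604.
ΔY = k × ΔG = (+£64 billion) / 0.384 ≈ +£166.7 billion.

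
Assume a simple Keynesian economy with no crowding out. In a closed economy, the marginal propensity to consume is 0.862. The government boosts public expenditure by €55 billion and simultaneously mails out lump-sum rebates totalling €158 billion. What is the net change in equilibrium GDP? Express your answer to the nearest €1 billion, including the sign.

Expenditure multiplier = 1/(1 − MPC) = 1/(1 − 0.862) = 1/0.138 ≈ 7.246.
ΔG contributes k·ΔG = (+€55 billion) / 0.138 ≈ +€398.6 billion.
ΔT of −€158 billion changes first-round spending by −c·ΔT = +€136.196 billion, contributing k·(−c·ΔT) = (+€136.196 billion) / 0.138 ≈ +€986.9 billion.
Net ΔY = k(ΔG − c·ΔT) = (+€191.196 billion) / 0.138 ≈ +€1,385 billion.

+€1,385 billion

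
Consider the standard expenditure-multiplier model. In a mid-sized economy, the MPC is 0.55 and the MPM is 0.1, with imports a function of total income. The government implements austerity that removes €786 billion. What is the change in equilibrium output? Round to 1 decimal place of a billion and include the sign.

−€1,429.1 billion

Expenditure multiplier = 1/(1 − c + m) = 1/(1 − 0.55 + 0.1) = 1/0.55 ≈ 1.818.
ΔY = k × ΔG = (−€786 billion) / 0.55 ≈ −€1,429.1 billion.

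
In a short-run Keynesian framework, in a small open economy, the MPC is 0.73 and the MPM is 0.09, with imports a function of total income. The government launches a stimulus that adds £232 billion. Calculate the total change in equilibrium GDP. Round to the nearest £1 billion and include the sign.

+£644 billion

Government-spending multiplier = 1/(1 − c + m) = 1/(1 − 0.73 + 0.09) = 1/0.36 ≈ 2.778.
ΔY = k × ΔG = (+£232 billion) / 0.36 ≈ +£644 billion.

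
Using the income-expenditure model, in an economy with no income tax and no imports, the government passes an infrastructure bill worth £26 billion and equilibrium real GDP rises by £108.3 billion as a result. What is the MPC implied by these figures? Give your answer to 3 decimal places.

Implied spending multiplier k = ΔY/ΔG = 108.3/26 ≈ 4.1654.
Since k = 1/(1 − MPC), MPC = 1 − 1/k = 1 − ΔG/ΔY = 1 − 26/108.3 ≈ 0.760.

0.760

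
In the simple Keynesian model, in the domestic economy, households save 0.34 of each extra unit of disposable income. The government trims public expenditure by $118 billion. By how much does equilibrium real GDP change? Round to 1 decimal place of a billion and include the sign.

−$347.1 billion

MPC = 1 − MPS = 1 − 0.34 = 0.66.
Spending multiplier = 1/(1 − MPC) = 1/(1 − 0.66) = 1/0.34 ≈ 2.941.
ΔY = k × ΔG = (−$118 billion) / 0.34 ≈ −$347.1 billion.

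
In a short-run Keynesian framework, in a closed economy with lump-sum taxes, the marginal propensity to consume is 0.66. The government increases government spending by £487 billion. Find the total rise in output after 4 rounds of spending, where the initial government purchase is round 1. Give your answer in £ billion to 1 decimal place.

Round 1 adds ΔG = £487 billion; each later round is MPC = 0.66 times the previous.
After 4 rounds: 487 + 321.42 + 212.1372 + 140.010552 = ΔG·(1 − c^4)/(1 − c) = 487 × (1 − 0.18974736)/0.34 ≈ £1,160.6 billion.

£1,160.6 billion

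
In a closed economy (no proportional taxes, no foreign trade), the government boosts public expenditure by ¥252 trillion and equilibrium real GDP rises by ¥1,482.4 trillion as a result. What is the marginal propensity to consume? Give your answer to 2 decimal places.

Implied spending multiplier k = ΔY/ΔG = 1,482.4/252 ≈ 5.8825.
Since k = 1/(1 − MPC), MPC = 1 − 1/k = 1 − ΔG/ΔY = 1 − 252/1,482.4 ≈ 0.83.

0.83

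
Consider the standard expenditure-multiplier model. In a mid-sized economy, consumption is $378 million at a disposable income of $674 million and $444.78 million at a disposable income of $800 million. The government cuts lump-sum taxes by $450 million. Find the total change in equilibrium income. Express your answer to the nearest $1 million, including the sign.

+$507 million

MPC = ΔC/ΔYd = (444.78 − 378)/(800 − 674) = 66.78/126 = 0.53.
A lump-sum tax change of −$450 million shifts disposable income by +$450 million; first-round consumption changes by −c × ΔT = −0.53 × (−$450 million) = +$238.5 million.
Expenditure multiplier = 1/(1 − MPC) = 1/(1 − 0.53) = 1/0.47 ≈ 2.128.
The tax multiplier is −c × k ≈ −1.128, so ΔY = k × (−c·ΔT) = (+$238.5 million) / 0.47 ≈ +$507 million.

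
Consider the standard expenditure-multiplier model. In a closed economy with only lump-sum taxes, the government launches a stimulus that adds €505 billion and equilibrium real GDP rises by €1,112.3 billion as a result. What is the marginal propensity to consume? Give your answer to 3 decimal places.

0.546

Implied spending multiplier k = ΔY/ΔG = 1,112.3/505 ≈ 2.2026.
Since k = 1/(1 − MPC), MPC = 1 − 1/k = 1 − ΔG/ΔY = 1 − 505/1,112.3 ≈ 0.546.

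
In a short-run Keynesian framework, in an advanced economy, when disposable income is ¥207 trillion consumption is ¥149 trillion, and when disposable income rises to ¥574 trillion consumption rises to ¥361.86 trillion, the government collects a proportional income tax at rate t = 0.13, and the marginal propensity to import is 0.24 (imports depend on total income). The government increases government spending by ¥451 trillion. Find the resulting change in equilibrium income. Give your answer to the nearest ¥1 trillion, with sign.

+¥613 trillion

MPC = ΔC/ΔYd = (361.86 − 149)/(574 − 207) = 212.86/367 = 0.58.
Expenditure multiplier = 1/(1 − c(1−t) + m) = 1/(1 − 0.58×0.87 + 0.24) = 1/0.7354 ≈ 1.36.
ΔY = k × ΔG = (+¥451 trillion) / 0.7354 ≈ +¥613 trillion.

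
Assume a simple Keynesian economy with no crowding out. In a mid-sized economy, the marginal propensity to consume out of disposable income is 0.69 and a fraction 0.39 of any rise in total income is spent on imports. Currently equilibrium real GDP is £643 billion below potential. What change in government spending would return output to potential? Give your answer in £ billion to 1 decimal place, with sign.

+£450.1 billion

Spending multiplier = 1/(1 − c + m) = 1/(1 − 0.69 + 0.39) = 1/0.7 ≈ 1.429.
Need ΔY = +£643 billion, so ΔG = ΔY/k = (+£643 billion) × 0.7 = +£450.1 billion.
The government should increase government spending by £450.1 billion.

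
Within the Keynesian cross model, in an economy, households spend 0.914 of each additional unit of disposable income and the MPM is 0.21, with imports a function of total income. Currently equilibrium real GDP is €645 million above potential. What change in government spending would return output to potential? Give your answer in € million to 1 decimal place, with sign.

Spending multiplier = 1/(1 − c + m) = 1/(1 − 0.914 + 0.21) = 1/0.296 ≈ 3.378.
Need ΔY = −€645 million, so ΔG = ΔY/k = (−€645 million) × 0.296 ≈ −€190.9 million.
The government should cut government spending by €190.9 million.

−€190.9 million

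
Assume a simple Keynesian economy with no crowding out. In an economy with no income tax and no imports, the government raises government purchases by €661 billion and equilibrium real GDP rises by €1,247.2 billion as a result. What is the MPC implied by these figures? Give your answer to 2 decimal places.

Implied spending multiplier k = ΔY/ΔG = 1,247.2/661 ≈ 1.8868.
Since k = 1/(1 − MPC), MPC = 1 − 1/k = 1 − ΔG/ΔY = 1 − 661/1,247.2 ≈ 0.47.

0.47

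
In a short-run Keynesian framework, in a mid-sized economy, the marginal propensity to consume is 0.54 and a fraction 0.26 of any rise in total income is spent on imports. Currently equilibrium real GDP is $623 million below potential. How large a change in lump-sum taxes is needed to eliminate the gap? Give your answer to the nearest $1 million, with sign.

−$831 million

Spending multiplier = 1/(1 − c + m) = 1/(1 − 0.54 + 0.26) = 1/0.72 ≈ 1.389.
Tax multiplier = −c·k = −0.54/0.72 = −0.75. Need ΔY = +$623 million, so ΔT = ΔY/(−c·k) = −(+$623 million) × 0.72 / 0.54 ≈ −$831 million.
The government should cut lump-sum taxes by $831 million.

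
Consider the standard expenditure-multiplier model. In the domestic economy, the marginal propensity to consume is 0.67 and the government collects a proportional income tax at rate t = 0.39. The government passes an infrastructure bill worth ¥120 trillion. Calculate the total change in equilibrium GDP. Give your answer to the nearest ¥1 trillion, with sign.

Spending multiplier = 1/(1 − c(1−t)) = 1/(1 − 0.67×0.61) = 1/0.5913 ≈ 1.691.
ΔY = k × ΔG = (+¥120 trillion) / 0.5913 ≈ +¥203 trillion.

+¥203 trillion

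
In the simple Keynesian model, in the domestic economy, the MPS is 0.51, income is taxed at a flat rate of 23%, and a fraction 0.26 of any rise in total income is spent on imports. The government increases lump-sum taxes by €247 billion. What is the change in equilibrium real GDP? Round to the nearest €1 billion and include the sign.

MPC = 1 − MPS = 1 − 0.51 = 0.49.
A lump-sum tax change of +€247 billion shifts disposable income by −€247 billion; first-round consumption changes by −c × ΔT = −0.49 × (+€247 billion) = −€121.03 billion.
Expenditure multiplier = 1/(1 − c(1−t) + m) = 1/(1 − 0.49×0.77 + 0.26) = 1/0.8827 ≈ 1.133.
The tax multiplier is −c × k ≈ −0.555, so ΔY = k × (−c·ΔT) = (−€121.03 billion) / 0.8827 ≈ −€137 billion.

−€137 billion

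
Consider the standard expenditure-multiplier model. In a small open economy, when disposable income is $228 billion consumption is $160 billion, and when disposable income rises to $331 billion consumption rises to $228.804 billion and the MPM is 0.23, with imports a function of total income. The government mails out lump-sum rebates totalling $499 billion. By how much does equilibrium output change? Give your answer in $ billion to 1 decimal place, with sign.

+$593.1 billion

MPC = ΔC/ΔYd = (228.804 − 160)/(331 − 228) = 68.804/103 = 0.668.
A lump-sum tax change of −$499 billion shifts disposable income by +$499 billion; first-round consumption changes by −c × ΔT = −0.668 × (−$499 billion) = +$333.332 billion.
Expenditure multiplier = 1/(1 − c + m) = 1/(1 − 0.668 + 0.23) = 1/0.562 ≈ 1.779.
The tax multiplier is −c × k ≈ −1.189, so ΔY = k × (−c·ΔT) = (+$333.332 billion) / 0.562 ≈ +$593.1 billion.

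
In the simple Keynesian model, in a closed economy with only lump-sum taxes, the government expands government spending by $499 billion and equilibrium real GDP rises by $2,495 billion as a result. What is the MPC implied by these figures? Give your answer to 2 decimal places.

0.80

Implied spending multiplier k = ΔY/ΔG = 2,495/499 = 5.
Since k = 1/(1 − MPC), MPC = 1 − 1/k = 1 − ΔG/ΔY = 1 − 499/2,495 = 0.80.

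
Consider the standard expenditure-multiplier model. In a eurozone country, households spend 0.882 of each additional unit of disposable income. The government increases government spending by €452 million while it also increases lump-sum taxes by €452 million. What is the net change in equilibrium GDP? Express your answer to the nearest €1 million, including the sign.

Expenditure multiplier = 1/(1 − MPC) = 1/(1 − 0.882) = 1/0.118 ≈ 8.475.
ΔG contributes k·ΔG = (+€452 million) / 0.118 ≈ +€3,830.5 million.
ΔT of +€452 million changes first-round spending by −c·ΔT = −€398.664 million, contributing k·(−c·ΔT) = (−€398.664 million) / 0.118 ≈ −€3,378.5 million.
With ΔG = ΔT and no other leakages, the balanced-budget multiplier is 1, so ΔY = ΔG = +€452 million.

+€452 million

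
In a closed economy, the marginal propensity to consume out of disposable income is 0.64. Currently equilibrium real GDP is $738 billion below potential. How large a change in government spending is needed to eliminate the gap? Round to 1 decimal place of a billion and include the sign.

+$265.7 billion

Spending multiplier = 1/(1 − MPC) = 1/(1 − 0.64) = 1/0.36 ≈ 2.778.
Need ΔY = +$738 billion, so ΔG = ΔY/k = (+$738 billion) × 0.36 ≈ +$265.7 billion.
The government should increase government spending by $265.7 billion.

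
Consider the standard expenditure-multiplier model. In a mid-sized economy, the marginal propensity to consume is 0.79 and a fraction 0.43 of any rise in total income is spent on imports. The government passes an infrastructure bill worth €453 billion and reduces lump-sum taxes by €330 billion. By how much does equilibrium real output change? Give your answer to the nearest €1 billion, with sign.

Expenditure multiplier = 1/(1 − c + m) = 1/(1 − 0.79 + 0.43) = 1/0.64 ≈ 1.563.
ΔG contributes k·ΔG = (+€453 billion) / 0.64 ≈ +€707.8 billion.
ΔT of −€330 billion changes first-round spending by −c·ΔT = +€260.7 billion, contributing k·(−c·ΔT) = (+€260.7 billion) / 0.64 ≈ +€407.3 billion.
Net ΔY = k(ΔG − c·ΔT) = (+€713.7 billion) / 0.64 ≈ +€1,115 billion.

+€1,115 billion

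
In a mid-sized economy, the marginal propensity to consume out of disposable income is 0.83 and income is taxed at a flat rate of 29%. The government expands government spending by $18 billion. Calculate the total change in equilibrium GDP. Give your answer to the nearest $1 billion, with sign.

+$44 billion

Spending multiplier = 1/(1 − c(1−t)) = 1/(1 − 0.83×0.71) = 1/0.4107 ≈ 2.435.
ΔY = k × ΔG = (+$18 billion) / 0.4107 ≈ +$44 billion.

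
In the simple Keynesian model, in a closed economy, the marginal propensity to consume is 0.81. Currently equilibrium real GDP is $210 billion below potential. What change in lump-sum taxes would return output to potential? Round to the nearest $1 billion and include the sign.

Spending multiplier = 1/(1 − MPC) = 1/(1 − 0.81) = 1/0.19 ≈ 5.263.
Tax multiplier = −c·k = −0.81/0.19 ≈ −4.263. Need ΔY = +$210 billion, so ΔT = ΔY/(−c·k) = −(+$210 billion) × 0.19 / 0.81 ≈ −$49 billion.
The government should cut lump-sum taxes by $49 billion.

−$49 billion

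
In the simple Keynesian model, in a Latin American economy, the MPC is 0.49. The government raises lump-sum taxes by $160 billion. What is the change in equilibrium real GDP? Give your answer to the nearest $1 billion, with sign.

A lump-sum tax change of +$160 billion shifts disposable income by −$160 billion; first-round consumption changes by −c × ΔT = −0.49 × (+$160 billion) = −$78.4 billion.
Expenditure multiplier = 1/(1 − MPC) = 1/(1 − 0.49) = 1/0.51 ≈ 1.961.
The tax multiplier is −c × k ≈ −0.961, so ΔY = k × (−c·ΔT) = (−$78.4 billion) / 0.51 ≈ −$154 billion.

−$154 billion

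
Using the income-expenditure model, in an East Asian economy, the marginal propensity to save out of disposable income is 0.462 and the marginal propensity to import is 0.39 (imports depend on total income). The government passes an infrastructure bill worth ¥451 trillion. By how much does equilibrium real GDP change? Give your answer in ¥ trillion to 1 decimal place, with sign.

MPC = 1 − MPS = 1 − 0.462 = 0.538.
Expenditure multiplier = 1/(1 − c + m) = 1/(1 − 0.538 + 0.39) = 1/0.852 ≈ 1.174.
ΔY = k × ΔG = (+¥451 trillion) / 0.852 ≈ +¥529.3 trillion.

+¥529.3 trillion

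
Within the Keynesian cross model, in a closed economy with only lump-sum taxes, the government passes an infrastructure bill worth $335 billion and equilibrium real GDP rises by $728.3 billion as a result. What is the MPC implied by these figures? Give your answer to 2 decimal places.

Implied spending multiplier k = ΔY/ΔG = 728.3/335 ≈ 2.174.
Since k = 1/(1 − MPC), MPC = 1 − 1/k = 1 − ΔG/ΔY = 1 − 335/728.3 ≈ 0.54.

0.54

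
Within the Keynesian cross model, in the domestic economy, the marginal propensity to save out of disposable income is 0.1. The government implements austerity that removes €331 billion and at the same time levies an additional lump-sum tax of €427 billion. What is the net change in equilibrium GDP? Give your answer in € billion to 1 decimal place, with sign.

MPC = 1 − MPS = 1 − 0.1 = 0.9.
Expenditure multiplier = 1/(1 − MPC) = 1/(1 − 0.9) = 1/0.1 = 10.
ΔG contributes k·ΔG = (−€331 billion) / 0.1 = −€3,310 billion.
ΔT of +€427 billion changes first-round spending by −c·ΔT = −€384.3 billion, contributing k·(−c·ΔT) = (−€384.3 billion) / 0.1 = −€3,843 billion.
Net ΔY = k(ΔG − c·ΔT) = (−€715.3 billion) / 0.1 = −€7,153 billion.

−€7,153.0 billion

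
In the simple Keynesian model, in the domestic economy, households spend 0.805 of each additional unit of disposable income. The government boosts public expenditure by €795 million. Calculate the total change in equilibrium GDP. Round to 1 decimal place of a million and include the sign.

+€4,076.9 million

Spending multiplier = 1/(1 − MPC) = 1/(1 − 0.805) = 1/0.195 ≈ 5.128.
ΔY = k × ΔG = (+€795 million) / 0.195 ≈ +€4,076.9 million.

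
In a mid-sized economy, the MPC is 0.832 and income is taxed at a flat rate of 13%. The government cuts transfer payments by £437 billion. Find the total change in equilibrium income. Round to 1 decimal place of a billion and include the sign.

The transfer change shifts disposable income by −£437 billion, so first-round consumption changes by c·ΔTR = 0.832 × (−£437 billion) = −£363.584 billion.
Expenditure multiplier = 1/(1 − c(1−t)) = 1/(1 − 0.832×0.87) = 1/0.27616 ≈ 3.621.
The transfer multiplier is c × k ≈ 3.013, so ΔY = k × (c·ΔTR) = (−£363.584 billion) / 0.27616 ≈ −£1,316.6 billion.

−£1,316.6 billion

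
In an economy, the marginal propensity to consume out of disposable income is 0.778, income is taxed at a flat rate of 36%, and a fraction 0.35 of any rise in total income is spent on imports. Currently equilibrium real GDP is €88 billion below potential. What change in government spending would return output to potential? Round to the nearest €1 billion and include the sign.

Spending multiplier = 1/(1 − c(1−t) + m) = 1/(1 − 0.778×0.64 + 0.35) = 1/0.85208 ≈ 1.174.
Need ΔY = +€88 billion, so ΔG = ΔY/k = (+€88 billion) × 0.85208 ≈ +€75 billion.
The government should increase government spending by €75 billion.

+€75 billion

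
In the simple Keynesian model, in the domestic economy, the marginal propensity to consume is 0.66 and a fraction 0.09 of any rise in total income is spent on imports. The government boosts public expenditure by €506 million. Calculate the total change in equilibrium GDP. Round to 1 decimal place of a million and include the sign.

+€1,176.7 million

Government-spending multiplier = 1/(1 − c + m) = 1/(1 − 0.66 + 0.09) = 1/0.43 ≈ 2.326.
ΔY = k × ΔG = (+€506 million) / 0.43 ≈ +€1,176.7 million.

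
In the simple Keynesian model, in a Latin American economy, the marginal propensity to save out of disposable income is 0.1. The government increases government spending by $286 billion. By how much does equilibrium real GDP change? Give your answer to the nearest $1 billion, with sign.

MPC = 1 − MPS = 1 − 0.1 = 0.9.
Spending multiplier = 1/(1 − MPC) = 1/(1 − 0.9) = 1/0.1 = 10.
ΔY = k × ΔG = (+$286 billion) / 0.1 = +$2,860 billion.

+$2,860 billion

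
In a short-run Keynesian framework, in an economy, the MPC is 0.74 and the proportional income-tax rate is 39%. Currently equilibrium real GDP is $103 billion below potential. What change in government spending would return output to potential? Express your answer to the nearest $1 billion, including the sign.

Spending multiplier = 1/(1 − c(1−t)) = 1/(1 − 0.74×0.61) = 1/0.5486 ≈ 1.823.
Need ΔY = +$103 billion, so ΔG = ΔY/k = (+$103 billion) × 0.5486 ≈ +$57 billion.
The government should increase government spending by $57 billion.

+$57 billion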